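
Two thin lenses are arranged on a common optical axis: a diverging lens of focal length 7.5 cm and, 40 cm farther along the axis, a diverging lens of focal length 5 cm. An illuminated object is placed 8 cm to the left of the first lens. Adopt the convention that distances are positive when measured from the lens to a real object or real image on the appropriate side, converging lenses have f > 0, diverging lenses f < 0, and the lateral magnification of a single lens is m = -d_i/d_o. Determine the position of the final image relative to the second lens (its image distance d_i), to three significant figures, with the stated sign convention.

First lens: d_i1 = 1/(1/(-7.5) - 1/8) = -3.871 cm.
The intermediate image is virtual, 3.871 cm to the left of lens 1, so d_o2 = L - d_i1 = 40 - (-3.871) = 43.871 cm.
Second lens: d_i2 = 1/(1/(-5) - 1/(43.871)) = -4.488 cm.

-4.49 cm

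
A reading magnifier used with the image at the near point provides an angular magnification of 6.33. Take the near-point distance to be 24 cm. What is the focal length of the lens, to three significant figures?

4.50 cm

For the image at the near point, M = 1 + D/f.
f = D/(M - 1) = 24/(6.33 - 1) = 4.503 cm.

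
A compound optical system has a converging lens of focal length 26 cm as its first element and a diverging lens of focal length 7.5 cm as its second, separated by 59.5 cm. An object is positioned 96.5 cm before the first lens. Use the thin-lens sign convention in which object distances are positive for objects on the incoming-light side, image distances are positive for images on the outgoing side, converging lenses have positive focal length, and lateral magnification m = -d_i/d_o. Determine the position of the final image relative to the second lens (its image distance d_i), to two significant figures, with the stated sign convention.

First lens: d_i1 = 1/(1/26 - 1/96.5) = 35.589 cm.
Object distance for lens 2: d_o2 = 59.5 - 35.589 = 23.911 cm.
Second lens: d_i2 = 1/(1/(-7.5) - 1/(23.911)) = -5.709 cm.

-5.7 cm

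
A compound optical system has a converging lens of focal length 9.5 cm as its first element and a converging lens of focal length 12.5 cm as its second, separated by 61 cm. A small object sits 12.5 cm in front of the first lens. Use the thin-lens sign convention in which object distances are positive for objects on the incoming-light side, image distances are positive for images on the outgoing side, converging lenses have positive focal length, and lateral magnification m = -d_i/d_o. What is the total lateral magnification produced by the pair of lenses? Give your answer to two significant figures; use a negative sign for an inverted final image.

4.4

First lens: d_i1 = 1/(1/9.5 - 1/12.5) = 39.583 cm.
m_1 = -(39.583)/12.5 = -3.1667.
Object distance for lens 2: d_o2 = 61 - 39.583 = 21.417 cm.
Second lens: d_i2 = 1/(1/12.5 - 1/(21.417)) = 30.023 cm.
m_2 = -(30.023)/(21.417) = -1.4019.
The system's lateral magnification is m_1 m_2 = (-3.1667)(-1.4019) = 4.4393.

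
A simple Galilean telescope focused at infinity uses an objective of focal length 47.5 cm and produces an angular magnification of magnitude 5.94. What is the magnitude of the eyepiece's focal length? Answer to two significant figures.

|M| = f_obj/|f_eye|, so |f_eye| = f_obj/|M| = 47.5/5.94 = 7.997 cm.
(The eyepiece is diverging, so its signed focal length is -7.997 cm.)

8.0 cm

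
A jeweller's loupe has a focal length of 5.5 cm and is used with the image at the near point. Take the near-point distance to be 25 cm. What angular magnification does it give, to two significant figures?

5.5

M = 1 + D/f = 1 + 25/5.5 = 5.545.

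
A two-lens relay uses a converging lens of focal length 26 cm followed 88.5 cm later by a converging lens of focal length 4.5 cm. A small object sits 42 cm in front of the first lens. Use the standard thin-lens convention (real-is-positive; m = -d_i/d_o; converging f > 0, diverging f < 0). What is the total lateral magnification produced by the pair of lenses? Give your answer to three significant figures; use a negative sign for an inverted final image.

Lens 1: 1/d_i1 = 1/f_1 - 1/d_o1 = 1/26 - 1/42 = 0.01465 cm^-1, so d_i1 = 68.250 cm.
m_1 = -(68.250)/42 = -1.6250.
Object distance for lens 2: d_o2 = 88.5 - 68.250 = 20.250 cm.
Lens 2: 1/d_i2 = 1/f_2 - 1/d_o2 = 1/4.5 - 1/(20.250) = 0.17284 cm^-1, so d_i2 = 5.786 cm.
m_2 = -(5.786)/(20.250) = -0.2857.
Overall magnification: m = m_1 m_2 = 0.4643.

0.464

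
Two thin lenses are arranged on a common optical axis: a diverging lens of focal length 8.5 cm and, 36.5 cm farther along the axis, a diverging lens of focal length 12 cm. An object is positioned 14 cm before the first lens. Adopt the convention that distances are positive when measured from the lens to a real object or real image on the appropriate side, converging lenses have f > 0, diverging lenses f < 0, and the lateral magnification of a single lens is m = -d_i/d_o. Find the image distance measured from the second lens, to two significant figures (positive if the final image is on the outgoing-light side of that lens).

-9.3 cm

First lens: d_i1 = 1/(1/(-8.5) - 1/14) = -5.289 cm.
With d_i1 < 0 the first image is virtual and lies on the object side; the object distance for lens 2 is d_o2 = 36.5 - (-5.289) = 41.789 cm.
Second lens: d_i2 = 1/(1/(-12) - 1/(41.789)) = -9.323 cm.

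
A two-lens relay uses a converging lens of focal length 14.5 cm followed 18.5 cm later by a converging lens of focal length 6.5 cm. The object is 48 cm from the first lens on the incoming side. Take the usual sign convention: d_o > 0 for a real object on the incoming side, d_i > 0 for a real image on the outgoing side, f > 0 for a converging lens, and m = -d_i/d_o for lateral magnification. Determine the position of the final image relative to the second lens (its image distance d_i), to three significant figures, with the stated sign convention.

First lens: d_i1 = 1/(1/14.5 - 1/48) = 20.776 cm.
Since 20.776 cm > 18.5 cm, the first image lies past the second lens and serves as a virtual object: d_o2 = L - d_i1 = -2.276 cm.
Second lens: d_i2 = 1/(1/6.5 - 1/(-2.276)) = 1.686 cm.

1.69 cm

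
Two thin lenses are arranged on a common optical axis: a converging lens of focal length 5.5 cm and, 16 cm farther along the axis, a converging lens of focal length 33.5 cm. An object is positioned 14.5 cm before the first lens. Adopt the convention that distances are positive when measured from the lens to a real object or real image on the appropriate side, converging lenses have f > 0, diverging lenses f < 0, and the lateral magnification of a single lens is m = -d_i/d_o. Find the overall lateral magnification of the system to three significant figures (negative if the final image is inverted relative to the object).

-0.777

Lens 1: 1/d_i1 = 1/f_1 - 1/d_o1 = 1/5.5 - 1/14.5 = 0.11285 cm^-1, so d_i1 = 8.861 cm.
m_1 = -(8.861)/14.5 = -0.6111.
That image sits 7.139 cm in front of the second lens, so d_o2 = 7.139 cm.
Lens 2: 1/d_i2 = 1/f_2 - 1/d_o2 = 1/33.5 - 1/(7.139) = -0.11023 cm^-1, so d_i2 = -9.072 cm.
m_2 = -(-9.072)/(7.139) = 1.2708.
Total m = m_1 x m_2 = (-0.6111)(1.2708) = -0.7766.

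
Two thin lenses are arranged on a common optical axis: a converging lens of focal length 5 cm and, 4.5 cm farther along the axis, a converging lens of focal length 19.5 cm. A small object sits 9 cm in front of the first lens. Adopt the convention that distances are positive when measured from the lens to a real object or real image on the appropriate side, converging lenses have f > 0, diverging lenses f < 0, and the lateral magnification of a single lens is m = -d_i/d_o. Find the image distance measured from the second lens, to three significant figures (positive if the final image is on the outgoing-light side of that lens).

5.01 cm

Lens 1: 1/d_i1 = 1/f_1 - 1/d_o1 = 1/5 - 1/9 = 0.08889 cm^-1, so d_i1 = 11.250 cm.
Since 11.250 cm > 4.5 cm, the first image lies past the second lens and serves as a virtual object: d_o2 = L - d_i1 = -6.750 cm.
Lens 2: 1/d_i2 = 1/f_2 - 1/d_o2 = 1/19.5 - 1/(-6.750) = 0.19943 cm^-1, so d_i2 = 5.014 cm.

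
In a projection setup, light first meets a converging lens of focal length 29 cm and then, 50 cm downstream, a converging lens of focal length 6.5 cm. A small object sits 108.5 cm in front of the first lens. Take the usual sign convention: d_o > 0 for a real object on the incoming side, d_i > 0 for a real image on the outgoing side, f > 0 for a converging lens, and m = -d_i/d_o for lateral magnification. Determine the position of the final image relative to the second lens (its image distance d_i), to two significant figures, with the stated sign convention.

17 cm

Lens 1: 1/d_i1 = 1/f_1 - 1/d_o1 = 1/29 - 1/108.5 = 0.02527 cm^-1, so d_i1 = 39.579 cm.
The intermediate image is 39.579 cm to the right of lens 1, so d_o2 = L - d_i1 = 50 - 39.579 = 10.421 cm.
Lens 2: 1/d_i2 = 1/f_2 - 1/d_o2 = 1/6.5 - 1/(10.421) = 0.05789 cm^-1, so d_i2 = 17.274 cm.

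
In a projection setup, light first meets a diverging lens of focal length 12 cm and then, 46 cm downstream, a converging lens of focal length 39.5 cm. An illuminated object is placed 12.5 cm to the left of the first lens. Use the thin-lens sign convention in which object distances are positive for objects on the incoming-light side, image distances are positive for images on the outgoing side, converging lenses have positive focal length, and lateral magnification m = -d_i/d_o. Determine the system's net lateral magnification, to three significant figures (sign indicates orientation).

-1.53

Lens 1: 1/d_i1 = 1/f_1 - 1/d_o1 = 1/(-12) - 1/12.5 = -0.16333 cm^-1, so d_i1 = -6.122 cm.
m_1 = -(-6.122)/12.5 = 0.4898.
With d_i1 < 0 the first image is virtual and lies on the object side; the object distance for lens 2 is d_o2 = 46 - (-6.122) = 52.122 cm.
Lens 2: 1/d_i2 = 1/f_2 - 1/d_o2 = 1/39.5 - 1/(52.122) = 0.00613 cm^-1, so d_i2 = 163.109 cm.
m_2 = -(163.109)/(52.122) = -3.1293.
The system's lateral magnification is m_1 m_2 = (0.4898)(-3.1293) = -1.5327.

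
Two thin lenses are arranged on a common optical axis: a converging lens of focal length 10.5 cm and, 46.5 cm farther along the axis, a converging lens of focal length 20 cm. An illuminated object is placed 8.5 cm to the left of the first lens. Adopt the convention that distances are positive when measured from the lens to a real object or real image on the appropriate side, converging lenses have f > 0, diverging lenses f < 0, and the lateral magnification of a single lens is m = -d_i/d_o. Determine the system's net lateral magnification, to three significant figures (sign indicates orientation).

-1.48

Lens 1: 1/d_i1 = 1/f_1 - 1/d_o1 = 1/10.5 - 1/8.5 = -0.02241 cm^-1, so d_i1 = -44.625 cm.
m_1 = -(-44.625)/8.5 = 5.2500.
The intermediate image is virtual, 44.625 cm to the left of lens 1, so d_o2 = L - d_i1 = 46.5 - (-44.625) = 91.125 cm.
Lens 2: 1/d_i2 = 1/f_2 - 1/d_o2 = 1/20 - 1/(91.125) = 0.03903 cm^-1, so d_i2 = 25.624 cm.
m_2 = -(25.624)/(91.125) = -0.2812.
Total m = m_1 x m_2 = (5.2500)(-0.2812) = -1.4763.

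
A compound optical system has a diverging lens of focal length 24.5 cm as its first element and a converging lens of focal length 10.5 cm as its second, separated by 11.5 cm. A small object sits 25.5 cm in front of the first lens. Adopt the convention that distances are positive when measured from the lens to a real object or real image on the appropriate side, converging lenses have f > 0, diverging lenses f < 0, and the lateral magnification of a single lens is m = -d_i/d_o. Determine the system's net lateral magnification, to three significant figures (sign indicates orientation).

-0.381

First lens: d_i1 = 1/(1/(-24.5) - 1/25.5) = -12.495 cm.
m_1 = -(-12.495)/25.5 = 0.4900.
With d_i1 < 0 the first image is virtual and lies on the object side; the object distance for lens 2 is d_o2 = 11.5 - (-12.495) = 23.995 cm.
Second lens: d_i2 = 1/(1/10.5 - 1/(23.995)) = 18.670 cm.
m_2 = -(18.670)/(23.995) = -0.7781.
The system's lateral magnification is m_1 m_2 = (0.4900)(-0.7781) = -0.3813.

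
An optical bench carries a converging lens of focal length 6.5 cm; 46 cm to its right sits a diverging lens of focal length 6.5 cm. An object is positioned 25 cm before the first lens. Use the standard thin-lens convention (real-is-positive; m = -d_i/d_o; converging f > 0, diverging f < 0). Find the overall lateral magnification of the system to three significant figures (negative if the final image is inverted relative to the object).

First lens: d_i1 = 1/(1/6.5 - 1/25) = 8.784 cm.
m_1 = -(8.784)/25 = -0.3514.
That image sits 37.216 cm in front of the second lens, so d_o2 = 37.216 cm.
Second lens: d_i2 = 1/(1/(-6.5) - 1/(37.216)) = -5.534 cm.
m_2 = -(-5.534)/(37.216) = 0.1487.
Overall magnification: m = m_1 m_2 = -0.0522.

-0.0522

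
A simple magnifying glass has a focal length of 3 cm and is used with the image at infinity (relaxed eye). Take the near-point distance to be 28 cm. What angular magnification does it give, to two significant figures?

9.3

M = D/f = 28/3 = 9.333.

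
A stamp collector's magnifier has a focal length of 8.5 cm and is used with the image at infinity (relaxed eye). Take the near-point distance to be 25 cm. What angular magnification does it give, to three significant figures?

M = D/f = 25/8.5 = 2.941.

2.94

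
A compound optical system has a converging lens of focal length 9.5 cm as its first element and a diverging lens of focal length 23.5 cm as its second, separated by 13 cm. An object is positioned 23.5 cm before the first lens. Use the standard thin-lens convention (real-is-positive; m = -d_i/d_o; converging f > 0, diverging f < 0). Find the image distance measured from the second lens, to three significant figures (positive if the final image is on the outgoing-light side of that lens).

3.37 cm

Applying the thin-lens equation to the first lens, 1/9.5 = 1/23.5 + 1/d_i1, which gives d_i1 = 15.946 cm.
This image would form 15.946 cm past lens 1, i.e. 2.946 cm beyond lens 2, so it is a virtual object for lens 2: d_o2 = 13 - 15.946 = -2.946 cm.
Applying the thin-lens equation again with f_2 = -23.5 cm and d_o2 = -2.946 cm gives d_i2 = 3.369 cm.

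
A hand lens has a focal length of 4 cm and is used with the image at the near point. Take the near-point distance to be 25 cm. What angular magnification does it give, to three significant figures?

7.25

M = 1 + D/f = 1 + 25/4 = 7.250.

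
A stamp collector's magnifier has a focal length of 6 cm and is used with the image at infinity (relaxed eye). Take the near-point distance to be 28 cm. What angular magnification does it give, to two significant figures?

M = D/f = 28/6 = 4.667.

4.7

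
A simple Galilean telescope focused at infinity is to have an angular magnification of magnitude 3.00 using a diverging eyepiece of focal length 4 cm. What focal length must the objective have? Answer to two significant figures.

|M| = f_obj/|f_eye|, so f_obj = |M| x |f_eye| = 3.0 x 4 = 12.000 cm.

12 cm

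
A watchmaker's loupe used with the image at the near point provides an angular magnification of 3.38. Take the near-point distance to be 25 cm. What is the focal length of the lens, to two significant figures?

For the image at the near point, M = 1 + D/f.
f = D/(M - 1) = 25/(3.38 - 1) = 10.504 cm.

11 cm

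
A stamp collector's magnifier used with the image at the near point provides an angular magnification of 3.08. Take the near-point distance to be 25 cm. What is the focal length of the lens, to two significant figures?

12 cm

For the image at the near point, M = 1 + D/f.
f = D/(M - 1) = 25/(3.08 - 1) = 12.019 cm.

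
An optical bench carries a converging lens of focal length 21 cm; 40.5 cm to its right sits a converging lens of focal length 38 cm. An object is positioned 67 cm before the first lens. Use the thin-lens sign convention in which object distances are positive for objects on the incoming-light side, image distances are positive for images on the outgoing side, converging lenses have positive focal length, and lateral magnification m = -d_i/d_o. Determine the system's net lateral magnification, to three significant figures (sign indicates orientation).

Lens 1: 1/d_i1 = 1/f_1 - 1/d_o1 = 1/21 - 1/67 = 0.03269 cm^-1, so d_i1 = 30.587 cm.
m_1 = -(30.587)/67 = -0.4565.
The intermediate image is 30.587 cm to the right of lens 1, so d_o2 = L - d_i1 = 40.5 - 30.587 = 9.913 cm.
Lens 2: 1/d_i2 = 1/f_2 - 1/d_o2 = 1/38 - 1/(9.913) = -0.07456 cm^-1, so d_i2 = -13.412 cm.
m_2 = -(-13.412)/(9.913) = 1.3529.
The system's lateral magnification is m_1 m_2 = (-0.4565)(1.3529) = -0.6176.

-0.618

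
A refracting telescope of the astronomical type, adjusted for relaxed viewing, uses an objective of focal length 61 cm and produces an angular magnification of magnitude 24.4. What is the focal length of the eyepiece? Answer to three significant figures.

|M| = f_obj/f_eye, so f_eye = f_obj/|M| = 61/24.4 = 2.500 cm.

2.50 cm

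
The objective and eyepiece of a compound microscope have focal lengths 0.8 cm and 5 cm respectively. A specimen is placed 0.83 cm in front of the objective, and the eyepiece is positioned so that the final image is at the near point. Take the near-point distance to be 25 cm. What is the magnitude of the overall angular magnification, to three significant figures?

Objective: 1/d_i = 1/f_obj - 1/d_o = 1/0.8 - 1/0.83 = 0.04518 cm^-1, so d_i = 22.133 cm.
m_obj = -d_i/d_o = -22.133/0.83 = -26.667.
Eyepiece angular magnification (image at near point): M_eye = 1 + D/f_e = 1 + 25/5 = 6.000.
Overall M = m_obj x M_eye = (-26.667)(6.000) = -160.00.
|M| = 160.00.

160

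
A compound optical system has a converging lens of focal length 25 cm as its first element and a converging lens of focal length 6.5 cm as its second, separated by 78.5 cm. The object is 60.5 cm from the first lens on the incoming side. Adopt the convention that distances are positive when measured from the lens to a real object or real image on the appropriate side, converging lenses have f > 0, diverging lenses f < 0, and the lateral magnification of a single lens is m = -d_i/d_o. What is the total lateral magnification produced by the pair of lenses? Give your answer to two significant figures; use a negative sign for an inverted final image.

0.16

Applying the thin-lens equation to the first lens, 1/25 = 1/60.5 + 1/d_i1, which gives d_i1 = 42.606 cm.
Its lateral magnification is m_1 = -d_i1/d_o1 = -(42.606)/60.5 = -0.7042.
Object distance for lens 2: d_o2 = 78.5 - 42.606 = 35.894 cm.
Applying the thin-lens equation again with f_2 = 6.5 cm and d_o2 = 35.894 cm gives d_i2 = 7.937 cm.
m_2 = -(7.937)/(35.894) = -0.2211.
The system's lateral magnification is m_1 m_2 = (-0.7042)(-0.2211) = 0.1557.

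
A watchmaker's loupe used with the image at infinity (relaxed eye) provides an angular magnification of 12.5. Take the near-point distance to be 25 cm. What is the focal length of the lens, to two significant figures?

2.0 cm

For the image at infinity, M = D/f.
f = D/M = 25/12.5 = 2.000 cm.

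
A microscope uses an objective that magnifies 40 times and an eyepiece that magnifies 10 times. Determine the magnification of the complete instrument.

The overall magnification of a compound microscope is the product of the objective and eyepiece magnifications:
M = M_obj x M_eye = 40 x 10 = 400.

400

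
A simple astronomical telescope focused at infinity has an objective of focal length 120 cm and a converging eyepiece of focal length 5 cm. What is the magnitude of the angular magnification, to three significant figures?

24.0

|M| = f_obj/|f_eye| = 120/5 = 24.000.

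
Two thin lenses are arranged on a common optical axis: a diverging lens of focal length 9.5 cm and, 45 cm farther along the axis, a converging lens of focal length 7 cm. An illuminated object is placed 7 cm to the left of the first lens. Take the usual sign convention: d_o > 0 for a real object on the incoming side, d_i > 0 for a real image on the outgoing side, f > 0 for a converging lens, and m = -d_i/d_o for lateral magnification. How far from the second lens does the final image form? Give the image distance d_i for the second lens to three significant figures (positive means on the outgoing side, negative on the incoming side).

8.17 cm

First lens: d_i1 = 1/(1/(-9.5) - 1/7) = -4.030 cm.
With d_i1 < 0 the first image is virtual and lies on the object side; the object distance for lens 2 is d_o2 = 45 - (-4.030) = 49.030 cm.
Second lens: d_i2 = 1/(1/7 - 1/(49.030)) = 8.166 cm.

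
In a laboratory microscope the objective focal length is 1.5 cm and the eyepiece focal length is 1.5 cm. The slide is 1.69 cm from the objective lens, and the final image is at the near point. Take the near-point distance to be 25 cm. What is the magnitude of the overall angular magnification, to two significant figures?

140

Objective: 1/d_i = 1/f_obj - 1/d_o = 1/1.5 - 1/1.69 = 0.07495 cm^-1, so d_i = 13.342 cm.
m_obj = -d_i/d_o = -13.342/1.69 = -7.895.
Eyepiece angular magnification (image at near point): M_eye = 1 + D/f_e = 1 + 25/1.5 = 17.667.
Overall M = m_obj x M_eye = (-7.895)(17.667) = -139.47.
|M| = 139.47.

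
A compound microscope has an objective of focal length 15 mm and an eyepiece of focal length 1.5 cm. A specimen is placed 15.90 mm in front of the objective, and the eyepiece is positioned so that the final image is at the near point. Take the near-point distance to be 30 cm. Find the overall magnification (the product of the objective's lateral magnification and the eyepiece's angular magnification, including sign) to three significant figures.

-350

Convert to cm: f_obj = 15 mm = 1.5 cm; d_o = 15.90 mm = 1.59 cm.
Objective: 1/d_i = 1/f_obj - 1/d_o = 1/1.5 - 1/1.59 = 0.03774 cm^-1, so d_i = 26.500 cm.
m_obj = -d_i/d_o = -26.500/1.59 = -16.667.
Eyepiece angular magnification (image at near point): M_eye = 1 + D/f_e = 1 + 30/1.5 = 21.000.
Overall M = m_obj x M_eye = (-16.667)(21.000) = -350.00.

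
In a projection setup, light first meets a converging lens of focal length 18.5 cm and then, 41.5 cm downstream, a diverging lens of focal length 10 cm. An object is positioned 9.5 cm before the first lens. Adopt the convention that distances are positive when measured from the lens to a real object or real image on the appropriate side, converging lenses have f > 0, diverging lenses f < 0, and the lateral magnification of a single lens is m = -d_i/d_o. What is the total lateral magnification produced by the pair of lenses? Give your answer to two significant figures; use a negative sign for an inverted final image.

Applying the thin-lens equation to the first lens, 1/18.5 = 1/9.5 + 1/d_i1, which gives d_i1 = -19.528 cm.
Its lateral magnification is m_1 = -d_i1/d_o1 = -(-19.528)/9.5 = 2.0556.
With d_i1 < 0 the first image is virtual and lies on the object side; the object distance for lens 2 is d_o2 = 41.5 - (-19.528) = 61.028 cm.
Applying the thin-lens equation again with f_2 = -10 cm and d_o2 = 61.028 cm gives d_i2 = -8.592 cm.
m_2 = -(-8.592)/(61.028) = 0.1408.
The system's lateral magnification is m_1 m_2 = (2.0556)(0.1408) = 0.2894.

0.29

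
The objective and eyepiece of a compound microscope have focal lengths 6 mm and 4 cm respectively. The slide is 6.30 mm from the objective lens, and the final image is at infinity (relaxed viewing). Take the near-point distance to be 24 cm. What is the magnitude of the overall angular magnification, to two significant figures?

Convert to cm: f_obj = 6 mm = 0.6 cm; d_o = 6.30 mm = 0.63 cm.
Objective: 1/d_i = 1/f_obj - 1/d_o = 1/0.6 - 1/0.63 = 0.07937 cm^-1, so d_i = 12.600 cm.
m_obj = -d_i/d_o = -12.600/0.63 = -20.000.
Eyepiece angular magnification (image at infinity): M_eye = D/f_e = 24/4 = 6.000.
Overall M = m_obj x M_eye = (-20.000)(6.000) = -120.00.
|M| = 120.00.

120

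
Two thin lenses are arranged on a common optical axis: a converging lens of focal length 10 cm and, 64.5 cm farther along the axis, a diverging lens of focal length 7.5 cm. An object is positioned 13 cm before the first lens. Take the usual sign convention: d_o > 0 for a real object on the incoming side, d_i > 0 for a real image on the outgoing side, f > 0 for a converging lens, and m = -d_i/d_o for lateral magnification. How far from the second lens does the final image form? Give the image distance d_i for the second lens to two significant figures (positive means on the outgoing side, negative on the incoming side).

-5.5 cm

Lens 1: 1/d_i1 = 1/f_1 - 1/d_o1 = 1/10 - 1/13 = 0.02308 cm^-1, so d_i1 = 43.333 cm.
That image sits 21.167 cm in front of the second lens, so d_o2 = 21.167 cm.
Lens 2: 1/d_i2 = 1/f_2 - 1/d_o2 = 1/(-7.5) - 1/(21.167) = -0.18058 cm^-1, so d_i2 = -5.538 cm.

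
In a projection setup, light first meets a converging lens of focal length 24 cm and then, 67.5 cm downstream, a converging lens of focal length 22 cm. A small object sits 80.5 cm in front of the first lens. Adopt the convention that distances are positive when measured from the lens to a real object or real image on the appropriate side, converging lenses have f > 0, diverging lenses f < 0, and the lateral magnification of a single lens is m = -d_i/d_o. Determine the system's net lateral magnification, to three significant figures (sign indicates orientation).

0.827

Applying the thin-lens equation to the first lens, 1/24 = 1/80.5 + 1/d_i1, which gives d_i1 = 34.195 cm.
Its lateral magnification is m_1 = -d_i1/d_o1 = -(34.195)/80.5 = -0.4248.
That image sits 33.305 cm in front of the second lens, so d_o2 = 33.305 cm.
Applying the thin-lens equation again with f_2 = 22 cm and d_o2 = 33.305 cm gives d_i2 = 64.812 cm.
m_2 = -(64.812)/(33.305) = -1.9460.
Total m = m_1 x m_2 = (-0.4248)(-1.9460) = 0.8266.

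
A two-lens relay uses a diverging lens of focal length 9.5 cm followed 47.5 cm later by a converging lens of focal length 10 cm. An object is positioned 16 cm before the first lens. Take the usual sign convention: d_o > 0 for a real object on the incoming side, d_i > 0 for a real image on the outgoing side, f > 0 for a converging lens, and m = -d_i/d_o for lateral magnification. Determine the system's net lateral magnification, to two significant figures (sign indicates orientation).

-0.086

Lens 1: 1/d_i1 = 1/f_1 - 1/d_o1 = 1/(-9.5) - 1/16 = -0.16776 cm^-1, so d_i1 = -5.961 cm.
m_1 = -(-5.961)/16 = 0.3725.
With d_i1 < 0 the first image is virtual and lies on the object side; the object distance for lens 2 is d_o2 = 47.5 - (-5.961) = 53.461 cm.
Lens 2: 1/d_i2 = 1/f_2 - 1/d_o2 = 1/10 - 1/(53.461) = 0.08129 cm^-1, so d_i2 = 12.301 cm.
m_2 = -(12.301)/(53.461) = -0.2301.
The system's lateral magnification is m_1 m_2 = (0.3725)(-0.2301) = -0.0857.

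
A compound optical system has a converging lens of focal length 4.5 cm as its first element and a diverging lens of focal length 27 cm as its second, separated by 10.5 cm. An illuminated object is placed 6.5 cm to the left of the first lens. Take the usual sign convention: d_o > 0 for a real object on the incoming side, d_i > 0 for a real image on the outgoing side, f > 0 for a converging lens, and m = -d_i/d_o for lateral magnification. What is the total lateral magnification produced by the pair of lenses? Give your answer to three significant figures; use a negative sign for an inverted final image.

First lens: d_i1 = 1/(1/4.5 - 1/6.5) = 14.625 cm.
m_1 = -(14.625)/6.5 = -2.2500.
This image would form 14.625 cm past lens 1, i.e. 4.125 cm beyond lens 2, so it is a virtual object for lens 2: d_o2 = 10.5 - 14.625 = -4.125 cm.
Second lens: d_i2 = 1/(1/(-27) - 1/(-4.125)) = 4.869 cm.
m_2 = -(4.869)/(-4.125) = 1.1803.
Overall magnification: m = m_1 m_2 = -2.6557.

-2.66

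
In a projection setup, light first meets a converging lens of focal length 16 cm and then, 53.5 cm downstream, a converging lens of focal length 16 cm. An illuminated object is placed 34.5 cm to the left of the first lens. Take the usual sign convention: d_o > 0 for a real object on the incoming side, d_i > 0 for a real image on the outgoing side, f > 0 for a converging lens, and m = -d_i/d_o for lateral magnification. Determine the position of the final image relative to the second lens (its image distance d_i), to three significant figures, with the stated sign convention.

49.4 cm

First lens: d_i1 = 1/(1/16 - 1/34.5) = 29.838 cm.
That image sits 23.662 cm in front of the second lens, so d_o2 = 23.662 cm.
Second lens: d_i2 = 1/(1/16 - 1/(23.662)) = 49.411 cm.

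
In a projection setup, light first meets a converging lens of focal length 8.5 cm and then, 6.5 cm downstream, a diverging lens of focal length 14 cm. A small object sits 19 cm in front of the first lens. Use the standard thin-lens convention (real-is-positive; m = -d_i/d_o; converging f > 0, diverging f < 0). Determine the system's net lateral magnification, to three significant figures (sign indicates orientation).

Applying the thin-lens equation to the first lens, 1/8.5 = 1/19 + 1/d_i1, which gives d_i1 = 15.381 cm.
Its lateral magnification is m_1 = -d_i1/d_o1 = -(15.381)/19 = -0.8095.
This image would form 15.381 cm past lens 1, i.e. 8.881 cm beyond lens 2, so it is a virtual object for lens 2: d_o2 = 6.5 - 15.381 = -8.881 cm.
Applying the thin-lens equation again with f_2 = -14 cm and d_o2 = -8.881 cm gives d_i2 = 24.288 cm.
m_2 = -(24.288)/(-8.881) = 2.7349.
Total m = m_1 x m_2 = (-0.8095)(2.7349) = -2.2140.

-2.21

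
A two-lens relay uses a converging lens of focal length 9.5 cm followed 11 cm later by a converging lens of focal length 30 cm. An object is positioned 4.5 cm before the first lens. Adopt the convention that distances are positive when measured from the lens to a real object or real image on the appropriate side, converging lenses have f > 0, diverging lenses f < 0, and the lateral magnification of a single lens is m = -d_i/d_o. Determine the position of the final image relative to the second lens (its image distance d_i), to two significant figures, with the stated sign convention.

First lens: d_i1 = 1/(1/9.5 - 1/4.5) = -8.550 cm.
The intermediate image is virtual, 8.550 cm to the left of lens 1, so d_o2 = L - d_i1 = 11 - (-8.550) = 19.550 cm.
Second lens: d_i2 = 1/(1/30 - 1/(19.550)) = -56.124 cm.

-56 cm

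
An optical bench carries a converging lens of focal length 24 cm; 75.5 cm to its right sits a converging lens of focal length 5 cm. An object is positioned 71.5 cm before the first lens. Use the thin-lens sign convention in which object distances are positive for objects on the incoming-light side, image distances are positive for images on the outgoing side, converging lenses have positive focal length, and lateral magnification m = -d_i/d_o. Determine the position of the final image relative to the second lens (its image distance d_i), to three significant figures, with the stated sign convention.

5.73 cm

First lens: d_i1 = 1/(1/24 - 1/71.5) = 36.126 cm.
That image sits 39.374 cm in front of the second lens, so d_o2 = 39.374 cm.
Second lens: d_i2 = 1/(1/5 - 1/(39.374)) = 5.727 cm.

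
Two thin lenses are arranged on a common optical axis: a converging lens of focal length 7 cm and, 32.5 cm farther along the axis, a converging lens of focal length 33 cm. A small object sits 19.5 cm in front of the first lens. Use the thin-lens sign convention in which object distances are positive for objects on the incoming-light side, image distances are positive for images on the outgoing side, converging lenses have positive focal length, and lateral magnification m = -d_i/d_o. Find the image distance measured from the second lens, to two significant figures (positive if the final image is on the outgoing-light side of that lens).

-62 cm

First lens: d_i1 = 1/(1/7 - 1/19.5) = 10.920 cm.
Object distance for lens 2: d_o2 = 32.5 - 10.920 = 21.580 cm.
Second lens: d_i2 = 1/(1/33 - 1/(21.580)) = -62.359 cm.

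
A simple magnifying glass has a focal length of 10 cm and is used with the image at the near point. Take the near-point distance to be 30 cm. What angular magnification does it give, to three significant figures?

M = 1 + D/f = 1 + 30/10 = 4.000.

4.00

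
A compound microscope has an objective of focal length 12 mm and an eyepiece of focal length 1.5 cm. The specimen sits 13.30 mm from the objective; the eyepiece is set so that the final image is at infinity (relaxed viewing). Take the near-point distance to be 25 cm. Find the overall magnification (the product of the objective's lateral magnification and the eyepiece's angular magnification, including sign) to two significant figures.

Convert to cm: f_obj = 12 mm = 1.2 cm; d_o = 13.30 mm = 1.33 cm.
Objective: 1/d_i = 1/f_obj - 1/d_o = 1/1.2 - 1/1.33 = 0.08145 cm^-1, so d_i = 12.277 cm.
m_obj = -d_i/d_o = -12.277/1.33 = -9.231.
Eyepiece angular magnification (image at infinity): M_eye = D/f_e = 25/1.5 = 16.667.
Overall M = m_obj x M_eye = (-9.231)(16.667) = -153.85.

-150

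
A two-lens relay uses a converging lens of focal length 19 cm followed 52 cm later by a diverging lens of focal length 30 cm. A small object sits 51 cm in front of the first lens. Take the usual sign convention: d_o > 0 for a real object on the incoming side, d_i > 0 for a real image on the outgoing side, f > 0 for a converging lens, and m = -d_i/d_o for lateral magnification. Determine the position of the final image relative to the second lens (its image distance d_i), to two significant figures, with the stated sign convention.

Lens 1: 1/d_i1 = 1/f_1 - 1/d_o1 = 1/19 - 1/51 = 0.03302 cm^-1, so d_i1 = 30.281 cm.
That image sits 21.719 cm in front of the second lens, so d_o2 = 21.719 cm.
Lens 2: 1/d_i2 = 1/f_2 - 1/d_o2 = 1/(-30) - 1/(21.719) = -0.07938 cm^-1, so d_i2 = -12.598 cm.

-13 cm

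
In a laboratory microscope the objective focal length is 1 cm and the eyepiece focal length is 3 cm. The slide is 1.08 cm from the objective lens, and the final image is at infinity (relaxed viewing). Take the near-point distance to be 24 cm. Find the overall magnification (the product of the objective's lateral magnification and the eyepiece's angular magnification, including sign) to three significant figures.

Objective: 1/d_i = 1/f_obj - 1/d_o = 1/1 - 1/1.08 = 0.07407 cm^-1, so d_i = 13.500 cm.
m_obj = -d_i/d_o = -13.500/1.08 = -12.500.
Eyepiece angular magnification (image at infinity): M_eye = D/f_e = 24/3 = 8.000.
Overall M = m_obj x M_eye = (-12.500)(8.000) = -100.00.

-100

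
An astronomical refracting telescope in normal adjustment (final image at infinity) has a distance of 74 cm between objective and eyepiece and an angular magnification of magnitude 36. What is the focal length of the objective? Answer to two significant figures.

In normal adjustment the tube length equals f_obj + f_eye and |M| = f_obj/f_eye.
So f_obj = 36 f_eye and 36 f_eye + f_eye = 74 cm, giving f_eye = 74/37 = 2.000 cm and f_obj = 72.000 cm.

72 cm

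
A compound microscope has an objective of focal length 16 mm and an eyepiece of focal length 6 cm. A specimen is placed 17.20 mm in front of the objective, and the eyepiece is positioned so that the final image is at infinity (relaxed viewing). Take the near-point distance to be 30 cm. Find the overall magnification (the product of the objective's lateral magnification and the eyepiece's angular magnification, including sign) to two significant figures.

-67

Convert to cm: f_obj = 16 mm = 1.6 cm; d_o = 17.20 mm = 1.72 cm.
Objective: 1/d_i = 1/f_obj - 1/d_o = 1/1.6 - 1/1.72 = 0.04360 cm^-1, so d_i = 22.933 cm.
m_obj = -d_i/d_o = -22.933/1.72 = -13.333.
Eyepiece angular magnification (image at infinity): M_eye = D/f_e = 30/6 = 5.000.
Overall M = m_obj x M_eye = (-13.333)(5.000) = -66.67.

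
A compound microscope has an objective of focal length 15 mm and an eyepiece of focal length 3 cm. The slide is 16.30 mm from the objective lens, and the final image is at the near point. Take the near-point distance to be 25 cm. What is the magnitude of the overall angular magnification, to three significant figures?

Convert to cm: f_obj = 15 mm = 1.5 cm; d_o = 16.30 mm = 1.63 cm.
Objective: 1/d_i = 1/f_obj - 1/d_o = 1/1.5 - 1/1.63 = 0.05317 cm^-1, so d_i = 18.808 cm.
m_obj = -d_i/d_o = -18.808/1.63 = -11.538.
Eyepiece angular magnification (image at near point): M_eye = 1 + D/f_e = 1 + 25/3 = 9.333.
Overall M = m_obj x M_eye = (-11.538)(9.333) = -107.69.
|M| = 107.69.

108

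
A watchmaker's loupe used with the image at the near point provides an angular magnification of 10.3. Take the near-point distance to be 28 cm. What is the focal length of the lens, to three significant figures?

3.01 cm

For the image at the near point, M = 1 + D/f.
f = D/(M - 1) = 28/(10.3 - 1) = 3.011 cm.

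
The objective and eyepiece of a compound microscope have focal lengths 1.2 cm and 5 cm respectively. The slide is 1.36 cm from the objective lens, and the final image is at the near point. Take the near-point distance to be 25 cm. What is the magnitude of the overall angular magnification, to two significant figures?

Objective: 1/d_i = 1/f_obj - 1/d_o = 1/1.2 - 1/1.36 = 0.09804 cm^-1, so d_i = 10.200 cm.
m_obj = -d_i/d_o = -10.200/1.36 = -7.500.
Eyepiece angular magnification (image at near point): M_eye = 1 + D/f_e = 1 + 25/5 = 6.000.
Overall M = m_obj x M_eye = (-7.500)(6.000) = -45.00.
|M| = 45.00.

45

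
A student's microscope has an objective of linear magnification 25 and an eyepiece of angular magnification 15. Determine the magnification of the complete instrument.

375

The overall magnification of a compound microscope is the product of the objective and eyepiece magnifications:
M = M_obj x M_eye = 25 x 15 = 375.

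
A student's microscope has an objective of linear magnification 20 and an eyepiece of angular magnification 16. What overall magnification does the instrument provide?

The overall magnification of a compound microscope is the product of the objective and eyepiece magnifications:
M = M_obj x M_eye = 20 x 16 = 320.

320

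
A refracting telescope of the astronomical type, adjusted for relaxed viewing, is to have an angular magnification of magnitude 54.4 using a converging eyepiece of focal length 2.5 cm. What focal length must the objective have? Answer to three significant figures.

|M| = f_obj/|f_eye|, so f_obj = |M| x |f_eye| = 54.4 x 2.5 = 136.000 cm.

136 cm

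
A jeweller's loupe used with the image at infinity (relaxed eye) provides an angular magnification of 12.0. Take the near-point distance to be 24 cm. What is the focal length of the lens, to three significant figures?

For the image at infinity, M = D/f.
f = D/M = 24/12.0 = 2.000 cm.

2.00 cm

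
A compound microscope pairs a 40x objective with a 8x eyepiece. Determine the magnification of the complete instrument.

The overall magnification of a compound microscope is the product of the objective and eyepiece magnifications:
M = M_obj x M_eye = 40 x 8 = 320.

320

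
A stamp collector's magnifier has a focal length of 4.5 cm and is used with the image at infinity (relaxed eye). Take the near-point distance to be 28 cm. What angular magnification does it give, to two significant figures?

6.2

M = D/f = 28/4.5 = 6.222.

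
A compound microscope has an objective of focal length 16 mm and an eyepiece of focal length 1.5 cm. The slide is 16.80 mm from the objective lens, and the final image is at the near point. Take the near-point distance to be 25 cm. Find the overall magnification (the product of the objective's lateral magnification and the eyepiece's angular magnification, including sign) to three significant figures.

-353

Convert to cm: f_obj = 16 mm = 1.6 cm; d_o = 16.80 mm = 1.68 cm.
Objective: 1/d_i = 1/f_obj - 1/d_o = 1/1.6 - 1/1.68 = 0.02976 cm^-1, so d_i = 33.600 cm.
m_obj = -d_i/d_o = -33.600/1.68 = -20.000.
Eyepiece angular magnification (image at near point): M_eye = 1 + D/f_e = 1 + 25/1.5 = 17.667.
Overall M = m_obj x M_eye = (-20.000)(17.667) = -353.33.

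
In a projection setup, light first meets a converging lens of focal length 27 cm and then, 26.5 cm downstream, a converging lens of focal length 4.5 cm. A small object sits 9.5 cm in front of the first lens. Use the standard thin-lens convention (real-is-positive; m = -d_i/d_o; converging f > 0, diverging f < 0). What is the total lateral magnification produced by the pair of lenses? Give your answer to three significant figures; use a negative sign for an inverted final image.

-0.189

First lens: d_i1 = 1/(1/27 - 1/9.5) = -14.657 cm.
m_1 = -(-14.657)/9.5 = 1.5429.
The intermediate image is virtual, 14.657 cm to the left of lens 1, so d_o2 = L - d_i1 = 26.5 - (-14.657) = 41.157 cm.
Second lens: d_i2 = 1/(1/4.5 - 1/(41.157)) = 5.052 cm.
m_2 = -(5.052)/(41.157) = -0.1228.
The system's lateral magnification is m_1 m_2 = (1.5429)(-0.1228) = -0.1894.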